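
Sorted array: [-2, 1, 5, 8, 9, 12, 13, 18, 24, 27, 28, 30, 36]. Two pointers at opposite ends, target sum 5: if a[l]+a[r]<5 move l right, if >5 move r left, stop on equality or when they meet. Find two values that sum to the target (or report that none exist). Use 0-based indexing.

no pair

[0,12] -2+36=34 >5 → r--
[0,11] -2+30=28 >5 → r--
[0,10] -2+28=26 >5 → r--
[0,9] -2+27=25 >5 → r--
[0,8] -2+24=22 >5 → r--
[0,7] -2+18=16 >5 → r--
[0,6] -2+13=11 >5 → r--
[0,5] -2+12=10 >5 → r--
[0,4] -2+9=7 >5 → r--
[0,3] -2+8=6 >5 → r--
[0,2] -2+5=3 <5 → l++
[1,2] 1+5=6 >5 → r--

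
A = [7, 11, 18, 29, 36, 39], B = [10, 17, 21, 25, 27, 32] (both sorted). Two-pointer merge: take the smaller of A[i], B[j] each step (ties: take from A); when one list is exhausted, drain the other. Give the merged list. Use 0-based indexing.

[i=0,j=0] A[i]=7<=B[j]=10 take 7 → i++
[i=1,j=0] A[i]=11>B[j]=10 take 10 → j++
[i=1,j=1] A[i]=11<=B[j]=17 take 11 → i++
[i=2,j=1] A[i]=18>B[j]=17 take 17 → j++
[i=2,j=2] A[i]=18<=B[j]=21 take 18 → i++
[i=3,j=2] A[i]=29>B[j]=21 take 21 → j++
[i=3,j=3] A[i]=29>B[j]=25 take 25 → j++
[i=3,j=4] A[i]=29>B[j]=27 take 27 → j++
[i=3,j=5] A[i]=29<=B[j]=32 take 29 → i++
[i=4,j=5] A[i]=36>B[j]=32 take 32 → j++
[i=4,j=6] B done, take A[i]=36 → i++
[i=5,j=6] B done, take A[i]=39 → i++

[7, 10, 11, 17, 18, 21, 25, 27, 29, 32, 36, 39]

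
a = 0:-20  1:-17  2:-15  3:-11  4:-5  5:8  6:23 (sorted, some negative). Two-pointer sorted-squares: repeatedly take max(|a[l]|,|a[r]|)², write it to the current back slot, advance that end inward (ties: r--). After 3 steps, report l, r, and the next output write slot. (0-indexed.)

l=2, r=5, next write slot=3

[0,6] |-20|<=|23| out[6]=529 → r--
[0,5] |-20|>|8| out[5]=400 → l++
[1,5] |-17|>|8| out[4]=289 → l++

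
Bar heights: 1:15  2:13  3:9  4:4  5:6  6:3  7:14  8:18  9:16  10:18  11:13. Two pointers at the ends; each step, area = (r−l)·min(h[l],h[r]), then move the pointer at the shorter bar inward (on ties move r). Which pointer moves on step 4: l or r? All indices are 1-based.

l=1 r=11: min(15,13)*10=130 best=130 *, r--
l=1 r=10: min(15,18)*9=135 best=135 *, l++
l=2 r=10: min(13,18)*8=104 best=135, l++
l=3 r=10: min(9,18)*7=63 best=135, l++

l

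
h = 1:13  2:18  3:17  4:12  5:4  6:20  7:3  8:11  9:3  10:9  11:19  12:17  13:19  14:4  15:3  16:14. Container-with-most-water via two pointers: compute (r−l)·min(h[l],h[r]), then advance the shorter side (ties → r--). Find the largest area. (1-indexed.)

max area = 198

[1,16] min(13,14)*15=195 best=195 * → l++
[2,16] min(18,14)*14=196 best=196 * → r--
[2,15] min(18,3)*13=39 best=196 → r--
[2,14] min(18,4)*12=48 best=196 → r--
[2,13] min(18,19)*11=198 best=198 * → l++
[3,13] min(17,19)*10=170 best=198 → l++
[4,13] min(12,19)*9=108 best=198 → l++
[5,13] min(4,19)*8=32 best=198 → l++
[6,13] min(20,19)*7=133 best=198 → r--
[6,12] min(20,17)*6=102 best=198 → r--
[6,11] min(20,19)*5=95 best=198 → r--
[6,10] min(20,9)*4=36 best=198 → r--
[6,9] min(20,3)*3=9 best=198 → r--
[6,8] min(20,11)*2=22 best=198 → r--
[6,7] min(20,3)*1=3 best=198 → r--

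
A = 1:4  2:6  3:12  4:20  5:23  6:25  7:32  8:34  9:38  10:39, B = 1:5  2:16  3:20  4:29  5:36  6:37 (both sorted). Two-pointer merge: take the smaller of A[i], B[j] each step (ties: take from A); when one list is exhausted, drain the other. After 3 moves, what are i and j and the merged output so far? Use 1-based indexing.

i=3, j=2, merged so far=[4, 5, 6]

i=1 j=1: A[i]=4<=B[j]=5 take 4, i++
i=2 j=1: A[i]=6>B[j]=5 take 5, j++
i=2 j=2: A[i]=6<=B[j]=16 take 6, i++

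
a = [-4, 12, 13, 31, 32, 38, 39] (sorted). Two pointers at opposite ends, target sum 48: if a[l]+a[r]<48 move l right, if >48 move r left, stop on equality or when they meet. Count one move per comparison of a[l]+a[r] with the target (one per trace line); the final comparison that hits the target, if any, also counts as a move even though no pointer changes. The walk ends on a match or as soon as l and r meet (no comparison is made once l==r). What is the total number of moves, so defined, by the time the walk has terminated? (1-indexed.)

l=1 r=7: -4+39=35 <48, l++
l=2 r=7: 12+39=51 >48, r--
l=2 r=6: 12+38=50 >48, r--
l=2 r=5: 12+32=44 <48, l++
l=3 r=5: 13+32=45 <48, l++
l=4 r=5: 31+32=63 >48, r--

6 moves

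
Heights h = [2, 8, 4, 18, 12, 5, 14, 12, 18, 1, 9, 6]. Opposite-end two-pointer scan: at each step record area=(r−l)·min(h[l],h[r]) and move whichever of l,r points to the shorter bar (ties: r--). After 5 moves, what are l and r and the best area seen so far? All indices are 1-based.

l=4, r=10, best area=72

[1,12] min(2,6)*11=22 best=22 * → l++
[2,12] min(8,6)*10=60 best=60 * → r--
[2,11] min(8,9)*9=72 best=72 * → l++
[3,11] min(4,9)*8=32 best=72 → l++
[4,11] min(18,9)*7=63 best=72 → r--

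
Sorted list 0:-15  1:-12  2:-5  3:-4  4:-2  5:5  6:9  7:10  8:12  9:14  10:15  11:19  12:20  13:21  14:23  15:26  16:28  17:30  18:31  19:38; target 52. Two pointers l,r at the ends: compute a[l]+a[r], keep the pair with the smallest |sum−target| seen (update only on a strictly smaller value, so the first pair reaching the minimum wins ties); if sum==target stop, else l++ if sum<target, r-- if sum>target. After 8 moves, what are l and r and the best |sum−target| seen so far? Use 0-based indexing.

l=8, r=19, best |Δ|=4

[0,19] -15+38=23 d=29 * → l++
[1,19] -12+38=26 d=26 * → l++
[2,19] -5+38=33 d=19 * → l++
[3,19] -4+38=34 d=18 * → l++
[4,19] -2+38=36 d=16 * → l++
[5,19] 5+38=43 d=9 * → l++
[6,19] 9+38=47 d=5 * → l++
[7,19] 10+38=48 d=4 * → l++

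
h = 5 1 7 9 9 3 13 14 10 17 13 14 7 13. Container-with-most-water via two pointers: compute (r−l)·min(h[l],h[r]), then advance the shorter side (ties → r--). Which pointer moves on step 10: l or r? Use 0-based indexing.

[0,13] min(5,13)*13=65 best=65 * → l++
[1,13] min(1,13)*12=12 best=65 → l++
[2,13] min(7,13)*11=77 best=77 * → l++
[3,13] min(9,13)*10=90 best=90 * → l++
[4,13] min(9,13)*9=81 best=90 → l++
[5,13] min(3,13)*8=24 best=90 → l++
[6,13] min(13,13)*7=91 best=91 * → r--
[6,12] min(13,7)*6=42 best=91 → r--
[6,11] min(13,14)*5=65 best=91 → l++
[7,11] min(14,14)*4=56 best=91 → r--

r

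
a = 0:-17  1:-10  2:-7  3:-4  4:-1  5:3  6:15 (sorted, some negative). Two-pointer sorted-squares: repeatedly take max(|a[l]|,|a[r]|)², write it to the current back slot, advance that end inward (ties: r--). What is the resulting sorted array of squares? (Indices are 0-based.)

[0,6] |-17|>|15| out[6]=289 → l++
[1,6] |-10|<=|15| out[5]=225 → r--
[1,5] |-10|>|3| out[4]=100 → l++
[2,5] |-7|>|3| out[3]=49 → l++
[3,5] |-4|>|3| out[2]=16 → l++
[4,5] |-1|<=|3| out[1]=9 → r--
[4,4] |-1|<=|-1| out[0]=1 → r--

[1, 9, 16, 49, 100, 225, 289]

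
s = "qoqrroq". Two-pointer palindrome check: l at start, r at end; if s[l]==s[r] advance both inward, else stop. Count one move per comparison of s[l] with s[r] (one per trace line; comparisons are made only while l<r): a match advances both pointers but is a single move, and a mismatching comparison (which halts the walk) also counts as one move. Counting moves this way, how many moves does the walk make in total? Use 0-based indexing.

3 moves

[0,6] 'q'=='q' → l++,r--
[1,5] 'o'=='o' → l++,r--
[2,4] 'q'!='r' → stop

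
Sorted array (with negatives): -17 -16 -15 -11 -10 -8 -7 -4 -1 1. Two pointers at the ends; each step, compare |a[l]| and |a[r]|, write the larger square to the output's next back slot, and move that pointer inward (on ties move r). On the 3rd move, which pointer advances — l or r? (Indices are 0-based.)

[0,9] |-17|>|1| out[9]=289 → l++
[1,9] |-16|>|1| out[8]=256 → l++
[2,9] |-15|>|1| out[7]=225 → l++

l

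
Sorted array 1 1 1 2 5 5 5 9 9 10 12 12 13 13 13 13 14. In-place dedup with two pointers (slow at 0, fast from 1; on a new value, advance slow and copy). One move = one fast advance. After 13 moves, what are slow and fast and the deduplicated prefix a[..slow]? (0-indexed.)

(s=0,f=1) a[fast]=1=a[slow] dup → fast++
(s=0,f=2) a[fast]=1=a[slow] dup → fast++
(s=0,f=3) a[fast]=2≠a[slow]=1 write a[1]=2 → slow++,fast++
(s=1,f=4) a[fast]=5≠a[slow]=2 write a[2]=5 → slow++,fast++
(s=2,f=5) a[fast]=5=a[slow] dup → fast++
(s=2,f=6) a[fast]=5=a[slow] dup → fast++
(s=2,f=7) a[fast]=9≠a[slow]=5 write a[3]=9 → slow++,fast++
(s=3,f=8) a[fast]=9=a[slow] dup → fast++
(s=3,f=9) a[fast]=10≠a[slow]=9 write a[4]=10 → slow++,fast++
(s=4,f=10) a[fast]=12≠a[slow]=10 write a[5]=12 → slow++,fast++
(s=5,f=11) a[fast]=12=a[slow] dup → fast++
(s=5,f=12) a[fast]=13≠a[slow]=12 write a[6]=13 → slow++,fast++
(s=6,f=13) a[fast]=13=a[slow] dup → fast++

slow=6, fast=14, prefix=[1, 2, 5, 9, 10, 12, 13]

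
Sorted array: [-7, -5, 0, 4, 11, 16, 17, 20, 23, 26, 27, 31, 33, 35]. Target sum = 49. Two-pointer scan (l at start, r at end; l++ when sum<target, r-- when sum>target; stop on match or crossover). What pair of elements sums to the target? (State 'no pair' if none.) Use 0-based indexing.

(16, 33)

l=0 r=13: -7+35=28 <49, l++
l=1 r=13: -5+35=30 <49, l++
l=2 r=13: 0+35=35 <49, l++
l=3 r=13: 4+35=39 <49, l++
l=4 r=13: 11+35=46 <49, l++
l=5 r=13: 16+35=51 >49, r--
l=5 r=12: 16+33=49, found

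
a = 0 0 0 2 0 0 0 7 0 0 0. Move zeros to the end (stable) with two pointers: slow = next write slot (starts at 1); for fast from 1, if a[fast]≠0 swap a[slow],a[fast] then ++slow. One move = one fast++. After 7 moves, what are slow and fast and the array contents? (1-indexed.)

slow=1 fast=1: a[fast]=0, fast++
slow=1 fast=2: a[fast]=0, fast++
slow=1 fast=3: a[fast]=0, fast++
slow=1 fast=4: a[fast]=2≠0 swap→a[1]=2, slow++,fast++
slow=2 fast=5: a[fast]=0, fast++
slow=2 fast=6: a[fast]=0, fast++
slow=2 fast=7: a[fast]=0, fast++

slow=2, fast=8, a=[2, 0, 0, 0, 0, 0, 0, 7, 0, 0, 0]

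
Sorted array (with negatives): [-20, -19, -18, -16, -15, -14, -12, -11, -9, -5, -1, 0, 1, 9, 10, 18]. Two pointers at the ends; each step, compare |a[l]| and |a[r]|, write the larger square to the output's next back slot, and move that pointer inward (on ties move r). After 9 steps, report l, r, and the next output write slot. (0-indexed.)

l=0 r=15: |-20|>|18| out[15]=400, l++
l=1 r=15: |-19|>|18| out[14]=361, l++
l=2 r=15: |-18|<=|18| out[13]=324, r--
l=2 r=14: |-18|>|10| out[12]=324, l++
l=3 r=14: |-16|>|10| out[11]=256, l++
l=4 r=14: |-15|>|10| out[10]=225, l++
l=5 r=14: |-14|>|10| out[9]=196, l++
l=6 r=14: |-12|>|10| out[8]=144, l++
l=7 r=14: |-11|>|10| out[7]=121, l++

l=8, r=14, next write slot=6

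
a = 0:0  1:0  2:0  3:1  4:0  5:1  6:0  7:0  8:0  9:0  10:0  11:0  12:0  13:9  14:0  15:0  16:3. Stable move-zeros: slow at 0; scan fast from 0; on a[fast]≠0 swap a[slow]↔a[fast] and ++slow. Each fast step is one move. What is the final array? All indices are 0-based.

slow=0 fast=0: a[fast]=0, fast++
slow=0 fast=1: a[fast]=0, fast++
slow=0 fast=2: a[fast]=0, fast++
slow=0 fast=3: a[fast]=1≠0 swap→a[0]=1, slow++,fast++
slow=1 fast=4: a[fast]=0, fast++
slow=1 fast=5: a[fast]=1≠0 swap→a[1]=1, slow++,fast++
slow=2 fast=6: a[fast]=0, fast++
slow=2 fast=7: a[fast]=0, fast++
slow=2 fast=8: a[fast]=0, fast++
slow=2 fast=9: a[fast]=0, fast++
slow=2 fast=10: a[fast]=0, fast++
slow=2 fast=11: a[fast]=0, fast++
slow=2 fast=12: a[fast]=0, fast++
slow=2 fast=13: a[fast]=9≠0 swap→a[2]=9, slow++,fast++
slow=3 fast=14: a[fast]=0, fast++
slow=3 fast=15: a[fast]=0, fast++
slow=3 fast=16: a[fast]=3≠0 swap→a[3]=3, slow++,fast++

[1, 1, 9, 3, 0, 0, 0, 0, 0, 0, 0, 0, 0, 0, 0, 0, 0]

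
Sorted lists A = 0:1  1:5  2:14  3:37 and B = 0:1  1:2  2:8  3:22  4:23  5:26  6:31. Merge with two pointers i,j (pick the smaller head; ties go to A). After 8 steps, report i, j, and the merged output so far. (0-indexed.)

i=0 j=0: A[i]=1<=B[j]=1 take 1, i++
i=1 j=0: A[i]=5>B[j]=1 take 1, j++
i=1 j=1: A[i]=5>B[j]=2 take 2, j++
i=1 j=2: A[i]=5<=B[j]=8 take 5, i++
i=2 j=2: A[i]=14>B[j]=8 take 8, j++
i=2 j=3: A[i]=14<=B[j]=22 take 14, i++
i=3 j=3: A[i]=37>B[j]=22 take 22, j++
i=3 j=4: A[i]=37>B[j]=23 take 23, j++

i=3, j=5, merged so far=[1, 1, 2, 5, 8, 14, 22, 23]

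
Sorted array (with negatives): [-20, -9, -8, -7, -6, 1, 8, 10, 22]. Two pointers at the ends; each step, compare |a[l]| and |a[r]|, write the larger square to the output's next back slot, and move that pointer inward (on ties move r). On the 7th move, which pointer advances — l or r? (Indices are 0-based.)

l

l=0 r=8: |-20|<=|22| out[8]=484, r--
l=0 r=7: |-20|>|10| out[7]=400, l++
l=1 r=7: |-9|<=|10| out[6]=100, r--
l=1 r=6: |-9|>|8| out[5]=81, l++
l=2 r=6: |-8|<=|8| out[4]=64, r--
l=2 r=5: |-8|>|1| out[3]=64, l++
l=3 r=5: |-7|>|1| out[2]=49, l++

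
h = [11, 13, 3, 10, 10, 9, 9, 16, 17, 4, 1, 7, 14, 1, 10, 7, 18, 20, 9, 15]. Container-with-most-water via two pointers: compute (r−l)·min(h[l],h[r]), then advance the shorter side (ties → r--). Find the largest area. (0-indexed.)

max area = 234

[0,19] min(11,15)*19=209 best=209 * → l++
[1,19] min(13,15)*18=234 best=234 * → l++
[2,19] min(3,15)*17=51 best=234 → l++
[3,19] min(10,15)*16=160 best=234 → l++
[4,19] min(10,15)*15=150 best=234 → l++
[5,19] min(9,15)*14=126 best=234 → l++
[6,19] min(9,15)*13=117 best=234 → l++
[7,19] min(16,15)*12=180 best=234 → r--
[7,18] min(16,9)*11=99 best=234 → r--
[7,17] min(16,20)*10=160 best=234 → l++
[8,17] min(17,20)*9=153 best=234 → l++
[9,17] min(4,20)*8=32 best=234 → l++
[10,17] min(1,20)*7=7 best=234 → l++
[11,17] min(7,20)*6=42 best=234 → l++
[12,17] min(14,20)*5=70 best=234 → l++
[13,17] min(1,20)*4=4 best=234 → l++
[14,17] min(10,20)*3=30 best=234 → l++
[15,17] min(7,20)*2=14 best=234 → l++
[16,17] min(18,20)*1=18 best=234 → l++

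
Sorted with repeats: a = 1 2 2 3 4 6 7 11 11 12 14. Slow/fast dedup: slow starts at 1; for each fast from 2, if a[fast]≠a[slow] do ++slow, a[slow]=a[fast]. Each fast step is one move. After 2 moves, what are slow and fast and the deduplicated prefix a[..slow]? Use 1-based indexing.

(s=1,f=2) a[fast]=2≠a[slow]=1 write a[2]=2 → slow++,fast++
(s=2,f=3) a[fast]=2=a[slow] dup → fast++

slow=2, fast=4, prefix=[1, 2]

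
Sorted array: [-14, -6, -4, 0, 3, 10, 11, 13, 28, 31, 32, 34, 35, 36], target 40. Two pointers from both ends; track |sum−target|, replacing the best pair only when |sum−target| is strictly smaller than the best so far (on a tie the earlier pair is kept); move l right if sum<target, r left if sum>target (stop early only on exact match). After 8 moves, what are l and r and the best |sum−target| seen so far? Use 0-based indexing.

l=5, r=10, best |Δ|=1

[0,13] -14+36=22 d=18 * → l++
[1,13] -6+36=30 d=10 * → l++
[2,13] -4+36=32 d=8 * → l++
[3,13] 0+36=36 d=4 * → l++
[4,13] 3+36=39 d=1 * → l++
[5,13] 10+36=46 d=6 → r--
[5,12] 10+35=45 d=5 → r--
[5,11] 10+34=44 d=4 → r--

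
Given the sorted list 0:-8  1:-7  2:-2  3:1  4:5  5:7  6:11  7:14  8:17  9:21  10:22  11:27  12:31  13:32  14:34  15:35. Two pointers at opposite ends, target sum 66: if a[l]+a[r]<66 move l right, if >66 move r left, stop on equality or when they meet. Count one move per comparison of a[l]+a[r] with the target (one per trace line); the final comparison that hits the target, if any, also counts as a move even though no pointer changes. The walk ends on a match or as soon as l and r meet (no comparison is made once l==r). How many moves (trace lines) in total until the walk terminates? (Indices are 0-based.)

l=0 r=15: -8+35=27 <66, l++
l=1 r=15: -7+35=28 <66, l++
l=2 r=15: -2+35=33 <66, l++
l=3 r=15: 1+35=36 <66, l++
l=4 r=15: 5+35=40 <66, l++
l=5 r=15: 7+35=42 <66, l++
l=6 r=15: 11+35=46 <66, l++
l=7 r=15: 14+35=49 <66, l++
l=8 r=15: 17+35=52 <66, l++
l=9 r=15: 21+35=56 <66, l++
l=10 r=15: 22+35=57 <66, l++
l=11 r=15: 27+35=62 <66, l++
l=12 r=15: 31+35=66, found

13 moves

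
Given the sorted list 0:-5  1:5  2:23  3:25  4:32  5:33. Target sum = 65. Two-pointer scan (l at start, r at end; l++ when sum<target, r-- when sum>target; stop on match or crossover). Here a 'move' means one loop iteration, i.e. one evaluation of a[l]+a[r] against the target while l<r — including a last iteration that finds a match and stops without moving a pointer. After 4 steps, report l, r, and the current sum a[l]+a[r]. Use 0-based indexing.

l=0 r=5: -5+33=28 <65, l++
l=1 r=5: 5+33=38 <65, l++
l=2 r=5: 23+33=56 <65, l++
l=3 r=5: 25+33=58 <65, l++

l=4, r=5, sum=65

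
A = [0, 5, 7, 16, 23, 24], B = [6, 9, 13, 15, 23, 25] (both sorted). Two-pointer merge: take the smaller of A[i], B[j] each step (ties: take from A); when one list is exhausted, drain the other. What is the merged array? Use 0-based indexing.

[i=0,j=0] A[i]=0<=B[j]=6 take 0 → i++
[i=1,j=0] A[i]=5<=B[j]=6 take 5 → i++
[i=2,j=0] A[i]=7>B[j]=6 take 6 → j++
[i=2,j=1] A[i]=7<=B[j]=9 take 7 → i++
[i=3,j=1] A[i]=16>B[j]=9 take 9 → j++
[i=3,j=2] A[i]=16>B[j]=13 take 13 → j++
[i=3,j=3] A[i]=16>B[j]=15 take 15 → j++
[i=3,j=4] A[i]=16<=B[j]=23 take 16 → i++
[i=4,j=4] A[i]=23<=B[j]=23 take 23 → i++
[i=5,j=4] A[i]=24>B[j]=23 take 23 → j++
[i=5,j=5] A[i]=24<=B[j]=25 take 24 → i++
[i=6,j=5] A done, take B[j]=25 → j++

[0, 5, 6, 7, 9, 13, 15, 16, 23, 23, 24, 25]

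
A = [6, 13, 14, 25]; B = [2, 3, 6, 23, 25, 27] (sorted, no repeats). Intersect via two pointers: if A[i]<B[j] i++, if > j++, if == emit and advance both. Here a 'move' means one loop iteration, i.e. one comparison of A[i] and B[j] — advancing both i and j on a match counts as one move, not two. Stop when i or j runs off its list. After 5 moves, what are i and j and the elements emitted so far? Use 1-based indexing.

i=4, j=4, emitted=[6]

[i=1,j=1] 6>2 → j++
[i=1,j=2] 6>3 → j++
[i=1,j=3] 6==6 emit → i++,j++
[i=2,j=4] 13<23 → i++
[i=3,j=4] 14<23 → i++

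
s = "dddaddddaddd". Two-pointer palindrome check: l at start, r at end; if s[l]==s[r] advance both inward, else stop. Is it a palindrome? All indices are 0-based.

palindrome

[0,11] 'd'=='d' → l++,r--
[1,10] 'd'=='d' → l++,r--
[2,9] 'd'=='d' → l++,r--
[3,8] 'a'=='a' → l++,r--
[4,7] 'd'=='d' → l++,r--
[5,6] 'd'=='d' → l++,r--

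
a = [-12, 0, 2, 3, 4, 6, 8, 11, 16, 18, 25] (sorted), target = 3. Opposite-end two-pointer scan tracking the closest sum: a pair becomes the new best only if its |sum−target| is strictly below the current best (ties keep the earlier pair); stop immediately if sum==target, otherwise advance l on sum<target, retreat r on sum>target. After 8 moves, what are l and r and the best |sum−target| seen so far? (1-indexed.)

l=2, r=4, best |Δ|=1

l=1 r=11: -12+25=13 d=10 *, r--
l=1 r=10: -12+18=6 d=3 *, r--
l=1 r=9: -12+16=4 d=1 *, r--
l=1 r=8: -12+11=-1 d=4, l++
l=2 r=8: 0+11=11 d=8, r--
l=2 r=7: 0+8=8 d=5, r--
l=2 r=6: 0+6=6 d=3, r--
l=2 r=5: 0+4=4 d=1, r--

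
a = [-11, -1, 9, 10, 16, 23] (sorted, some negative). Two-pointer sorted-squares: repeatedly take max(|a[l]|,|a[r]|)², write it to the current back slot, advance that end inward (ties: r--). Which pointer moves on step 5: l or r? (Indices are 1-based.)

l=1 r=6: |-11|<=|23| out[6]=529, r--
l=1 r=5: |-11|<=|16| out[5]=256, r--
l=1 r=4: |-11|>|10| out[4]=121, l++
l=2 r=4: |-1|<=|10| out[3]=100, r--
l=2 r=3: |-1|<=|9| out[2]=81, r--

r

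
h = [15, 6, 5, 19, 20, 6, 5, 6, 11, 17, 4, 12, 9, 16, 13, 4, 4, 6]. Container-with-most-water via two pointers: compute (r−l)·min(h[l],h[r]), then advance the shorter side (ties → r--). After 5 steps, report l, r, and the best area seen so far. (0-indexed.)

l=1, r=13, best area=195

[0,17] min(15,6)*17=102 best=102 * → r--
[0,16] min(15,4)*16=64 best=102 → r--
[0,15] min(15,4)*15=60 best=102 → r--
[0,14] min(15,13)*14=182 best=182 * → r--
[0,13] min(15,16)*13=195 best=195 * → l++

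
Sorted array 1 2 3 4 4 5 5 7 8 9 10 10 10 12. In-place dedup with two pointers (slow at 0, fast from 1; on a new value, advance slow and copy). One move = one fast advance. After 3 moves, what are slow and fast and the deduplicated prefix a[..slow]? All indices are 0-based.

(s=0,f=1) a[fast]=2≠a[slow]=1 write a[1]=2 → slow++,fast++
(s=1,f=2) a[fast]=3≠a[slow]=2 write a[2]=3 → slow++,fast++
(s=2,f=3) a[fast]=4≠a[slow]=3 write a[3]=4 → slow++,fast++

slow=3, fast=4, prefix=[1, 2, 3, 4]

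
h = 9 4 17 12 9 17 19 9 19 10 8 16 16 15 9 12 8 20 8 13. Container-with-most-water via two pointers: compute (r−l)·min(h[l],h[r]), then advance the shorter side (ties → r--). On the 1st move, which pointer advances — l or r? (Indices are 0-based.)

l

l=0 r=19: min(9,13)*19=171 best=171 *, l++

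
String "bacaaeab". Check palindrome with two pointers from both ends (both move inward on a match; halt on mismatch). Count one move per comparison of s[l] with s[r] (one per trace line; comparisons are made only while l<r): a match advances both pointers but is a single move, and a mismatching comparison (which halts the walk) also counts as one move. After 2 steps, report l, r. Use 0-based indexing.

l=2, r=5

l=0 r=7: 'b'=='b', l++,r--
l=1 r=6: 'a'=='a', l++,r--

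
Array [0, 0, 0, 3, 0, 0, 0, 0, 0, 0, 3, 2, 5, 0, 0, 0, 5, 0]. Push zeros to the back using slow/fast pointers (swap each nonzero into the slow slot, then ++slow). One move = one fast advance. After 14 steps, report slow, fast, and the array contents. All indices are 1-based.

(s=1,f=1) a[fast]=0 → fast++
(s=1,f=2) a[fast]=0 → fast++
(s=1,f=3) a[fast]=0 → fast++
(s=1,f=4) a[fast]=3≠0 swap→a[1]=3 → slow++,fast++
(s=2,f=5) a[fast]=0 → fast++
(s=2,f=6) a[fast]=0 → fast++
(s=2,f=7) a[fast]=0 → fast++
(s=2,f=8) a[fast]=0 → fast++
(s=2,f=9) a[fast]=0 → fast++
(s=2,f=10) a[fast]=0 → fast++
(s=2,f=11) a[fast]=3≠0 swap→a[2]=3 → slow++,fast++
(s=3,f=12) a[fast]=2≠0 swap→a[3]=2 → slow++,fast++
(s=4,f=13) a[fast]=5≠0 swap→a[4]=5 → slow++,fast++
(s=5,f=14) a[fast]=0 → fast++

slow=5, fast=15, a=[3, 3, 2, 5, 0, 0, 0, 0, 0, 0, 0, 0, 0, 0, 0, 0, 5, 0]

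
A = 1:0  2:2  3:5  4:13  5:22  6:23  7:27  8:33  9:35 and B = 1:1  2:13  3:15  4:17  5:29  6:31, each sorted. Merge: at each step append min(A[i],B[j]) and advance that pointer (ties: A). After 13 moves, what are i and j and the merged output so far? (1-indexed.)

i=1 j=1: A[i]=0<=B[j]=1 take 0, i++
i=2 j=1: A[i]=2>B[j]=1 take 1, j++
i=2 j=2: A[i]=2<=B[j]=13 take 2, i++
i=3 j=2: A[i]=5<=B[j]=13 take 5, i++
i=4 j=2: A[i]=13<=B[j]=13 take 13, i++
i=5 j=2: A[i]=22>B[j]=13 take 13, j++
i=5 j=3: A[i]=22>B[j]=15 take 15, j++
i=5 j=4: A[i]=22>B[j]=17 take 17, j++
i=5 j=5: A[i]=22<=B[j]=29 take 22, i++
i=6 j=5: A[i]=23<=B[j]=29 take 23, i++
i=7 j=5: A[i]=27<=B[j]=29 take 27, i++
i=8 j=5: A[i]=33>B[j]=29 take 29, j++
i=8 j=6: A[i]=33>B[j]=31 take 31, j++

i=8, j=7, merged so far=[0, 1, 2, 5, 13, 13, 15, 17, 22, 23, 27, 29, 31]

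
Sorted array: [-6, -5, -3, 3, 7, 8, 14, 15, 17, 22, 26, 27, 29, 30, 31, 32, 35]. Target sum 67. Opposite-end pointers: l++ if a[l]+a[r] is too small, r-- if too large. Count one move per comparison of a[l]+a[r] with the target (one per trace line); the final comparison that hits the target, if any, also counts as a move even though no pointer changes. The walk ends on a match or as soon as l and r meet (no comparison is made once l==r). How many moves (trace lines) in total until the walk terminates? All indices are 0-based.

[0,16] -6+35=29 <67 → l++
[1,16] -5+35=30 <67 → l++
[2,16] -3+35=32 <67 → l++
[3,16] 3+35=38 <67 → l++
[4,16] 7+35=42 <67 → l++
[5,16] 8+35=43 <67 → l++
[6,16] 14+35=49 <67 → l++
[7,16] 15+35=50 <67 → l++
[8,16] 17+35=52 <67 → l++
[9,16] 22+35=57 <67 → l++
[10,16] 26+35=61 <67 → l++
[11,16] 27+35=62 <67 → l++
[12,16] 29+35=64 <67 → l++
[13,16] 30+35=65 <67 → l++
[14,16] 31+35=66 <67 → l++
[15,16] 32+35=67 → found

16 moves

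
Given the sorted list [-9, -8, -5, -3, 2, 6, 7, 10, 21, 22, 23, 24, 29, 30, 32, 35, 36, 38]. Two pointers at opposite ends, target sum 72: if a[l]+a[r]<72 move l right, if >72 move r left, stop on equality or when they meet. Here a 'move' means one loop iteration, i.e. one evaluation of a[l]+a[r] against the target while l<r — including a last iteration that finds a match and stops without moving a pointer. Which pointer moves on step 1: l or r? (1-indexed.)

l=1 r=18: -9+38=29 <72, l++

l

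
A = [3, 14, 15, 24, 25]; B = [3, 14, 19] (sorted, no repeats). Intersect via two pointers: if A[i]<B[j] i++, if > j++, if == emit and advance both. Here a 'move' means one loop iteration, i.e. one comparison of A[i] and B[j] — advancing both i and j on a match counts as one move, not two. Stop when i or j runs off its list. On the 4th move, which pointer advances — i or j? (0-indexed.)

j

i=0 j=0: 3==3 emit, i++,j++
i=1 j=1: 14==14 emit, i++,j++
i=2 j=2: 15<19, i++
i=3 j=2: 24>19, j++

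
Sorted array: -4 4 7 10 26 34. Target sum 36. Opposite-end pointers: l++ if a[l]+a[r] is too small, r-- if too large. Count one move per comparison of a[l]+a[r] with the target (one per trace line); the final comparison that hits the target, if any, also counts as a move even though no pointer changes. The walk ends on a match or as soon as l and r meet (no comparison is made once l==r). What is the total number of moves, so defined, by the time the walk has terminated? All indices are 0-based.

[0,5] -4+34=30 <36 → l++
[1,5] 4+34=38 >36 → r--
[1,4] 4+26=30 <36 → l++
[2,4] 7+26=33 <36 → l++
[3,4] 10+26=36 → found

5 moves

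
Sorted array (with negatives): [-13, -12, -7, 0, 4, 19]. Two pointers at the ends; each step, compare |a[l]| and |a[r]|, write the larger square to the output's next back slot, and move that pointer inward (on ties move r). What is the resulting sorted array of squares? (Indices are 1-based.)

[1,6] |-13|<=|19| out[6]=361 → r--
[1,5] |-13|>|4| out[5]=169 → l++
[2,5] |-12|>|4| out[4]=144 → l++
[3,5] |-7|>|4| out[3]=49 → l++
[4,5] |0|<=|4| out[2]=16 → r--
[4,4] |0|<=|0| out[1]=0 → r--

[0, 16, 49, 144, 169, 361]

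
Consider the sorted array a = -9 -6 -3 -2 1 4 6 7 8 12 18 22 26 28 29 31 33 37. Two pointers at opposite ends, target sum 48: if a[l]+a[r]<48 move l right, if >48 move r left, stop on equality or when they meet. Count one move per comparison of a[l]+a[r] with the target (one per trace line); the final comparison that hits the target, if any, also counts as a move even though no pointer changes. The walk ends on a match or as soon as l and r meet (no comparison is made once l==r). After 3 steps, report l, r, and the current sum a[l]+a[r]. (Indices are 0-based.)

l=3, r=17, sum=35

l=0 r=17: -9+37=28 <48, l++
l=1 r=17: -6+37=31 <48, l++
l=2 r=17: -3+37=34 <48, l++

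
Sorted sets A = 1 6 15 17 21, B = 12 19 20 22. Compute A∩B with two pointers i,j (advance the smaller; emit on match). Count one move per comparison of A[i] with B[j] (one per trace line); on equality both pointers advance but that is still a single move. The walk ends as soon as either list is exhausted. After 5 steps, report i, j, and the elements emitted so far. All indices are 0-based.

[i=0,j=0] 1<12 → i++
[i=1,j=0] 6<12 → i++
[i=2,j=0] 15>12 → j++
[i=2,j=1] 15<19 → i++
[i=3,j=1] 17<19 → i++

i=4, j=1, emitted=[]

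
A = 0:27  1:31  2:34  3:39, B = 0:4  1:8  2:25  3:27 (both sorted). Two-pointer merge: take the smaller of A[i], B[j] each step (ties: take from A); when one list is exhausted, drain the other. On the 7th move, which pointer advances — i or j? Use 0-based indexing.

i

i=0 j=0: A[i]=27>B[j]=4 take 4, j++
i=0 j=1: A[i]=27>B[j]=8 take 8, j++
i=0 j=2: A[i]=27>B[j]=25 take 25, j++
i=0 j=3: A[i]=27<=B[j]=27 take 27, i++
i=1 j=3: A[i]=31>B[j]=27 take 27, j++
i=1 j=4: B done, take A[i]=31, i++
i=2 j=4: B done, take A[i]=34, i++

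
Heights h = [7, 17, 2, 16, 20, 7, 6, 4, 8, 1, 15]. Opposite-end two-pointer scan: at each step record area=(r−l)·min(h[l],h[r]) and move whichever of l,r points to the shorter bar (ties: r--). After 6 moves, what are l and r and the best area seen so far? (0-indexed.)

l=1, r=5, best area=135

[0,10] min(7,15)*10=70 best=70 * → l++
[1,10] min(17,15)*9=135 best=135 * → r--
[1,9] min(17,1)*8=8 best=135 → r--
[1,8] min(17,8)*7=56 best=135 → r--
[1,7] min(17,4)*6=24 best=135 → r--
[1,6] min(17,6)*5=30 best=135 → r--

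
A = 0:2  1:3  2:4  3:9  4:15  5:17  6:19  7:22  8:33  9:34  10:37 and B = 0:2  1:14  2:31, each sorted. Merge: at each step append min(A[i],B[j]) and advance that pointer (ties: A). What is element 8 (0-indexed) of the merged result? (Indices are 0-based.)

merged[8] = 19

[i=0,j=0] A[i]=2<=B[j]=2 take 2 → i++
[i=1,j=0] A[i]=3>B[j]=2 take 2 → j++
[i=1,j=1] A[i]=3<=B[j]=14 take 3 → i++
[i=2,j=1] A[i]=4<=B[j]=14 take 4 → i++
[i=3,j=1] A[i]=9<=B[j]=14 take 9 → i++
[i=4,j=1] A[i]=15>B[j]=14 take 14 → j++
[i=4,j=2] A[i]=15<=B[j]=31 take 15 → i++
[i=5,j=2] A[i]=17<=B[j]=31 take 17 → i++
[i=6,j=2] A[i]=19<=B[j]=31 take 19 → i++
[i=7,j=2] A[i]=22<=B[j]=31 take 22 → i++
[i=8,j=2] A[i]=33>B[j]=31 take 31 → j++
[i=8,j=3] B done, take A[i]=33 → i++
[i=9,j=3] B done, take A[i]=34 → i++
[i=10,j=3] B done, take A[i]=37 → i++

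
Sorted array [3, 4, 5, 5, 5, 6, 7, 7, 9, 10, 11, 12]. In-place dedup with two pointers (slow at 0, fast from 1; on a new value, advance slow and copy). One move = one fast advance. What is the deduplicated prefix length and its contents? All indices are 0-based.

length 9; prefix = [3, 4, 5, 6, 7, 9, 10, 11, 12]

(s=0,f=1) a[fast]=4≠a[slow]=3 write a[1]=4 → slow++,fast++
(s=1,f=2) a[fast]=5≠a[slow]=4 write a[2]=5 → slow++,fast++
(s=2,f=3) a[fast]=5=a[slow] dup → fast++
(s=2,f=4) a[fast]=5=a[slow] dup → fast++
(s=2,f=5) a[fast]=6≠a[slow]=5 write a[3]=6 → slow++,fast++
(s=3,f=6) a[fast]=7≠a[slow]=6 write a[4]=7 → slow++,fast++
(s=4,f=7) a[fast]=7=a[slow] dup → fast++
(s=4,f=8) a[fast]=9≠a[slow]=7 write a[5]=9 → slow++,fast++
(s=5,f=9) a[fast]=10≠a[slow]=9 write a[6]=10 → slow++,fast++
(s=6,f=10) a[fast]=11≠a[slow]=10 write a[7]=11 → slow++,fast++
(s=7,f=11) a[fast]=12≠a[slow]=11 write a[8]=12 → slow++,fast++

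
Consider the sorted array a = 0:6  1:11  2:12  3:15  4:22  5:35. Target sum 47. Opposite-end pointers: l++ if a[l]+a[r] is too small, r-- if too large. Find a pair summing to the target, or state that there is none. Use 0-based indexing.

(12, 35)

l=0 r=5: 6+35=41 <47, l++
l=1 r=5: 11+35=46 <47, l++
l=2 r=5: 12+35=47, found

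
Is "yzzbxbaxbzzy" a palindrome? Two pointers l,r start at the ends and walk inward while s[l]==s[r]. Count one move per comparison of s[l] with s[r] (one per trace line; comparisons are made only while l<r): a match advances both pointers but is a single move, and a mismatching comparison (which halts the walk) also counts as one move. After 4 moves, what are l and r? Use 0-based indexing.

[0,11] 'y'=='y' → l++,r--
[1,10] 'z'=='z' → l++,r--
[2,9] 'z'=='z' → l++,r--
[3,8] 'b'=='b' → l++,r--

l=4, r=7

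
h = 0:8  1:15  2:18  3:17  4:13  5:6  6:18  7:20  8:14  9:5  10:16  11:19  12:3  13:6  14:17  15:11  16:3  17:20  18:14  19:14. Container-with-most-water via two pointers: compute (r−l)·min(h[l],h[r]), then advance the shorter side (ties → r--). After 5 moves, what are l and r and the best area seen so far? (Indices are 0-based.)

l=0 r=19: min(8,14)*19=152 best=152 *, l++
l=1 r=19: min(15,14)*18=252 best=252 *, r--
l=1 r=18: min(15,14)*17=238 best=252, r--
l=1 r=17: min(15,20)*16=240 best=252, l++
l=2 r=17: min(18,20)*15=270 best=270 *, l++

l=3, r=17, best area=270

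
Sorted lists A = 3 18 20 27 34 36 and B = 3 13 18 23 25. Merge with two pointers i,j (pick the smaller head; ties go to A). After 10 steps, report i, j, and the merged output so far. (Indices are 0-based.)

i=0 j=0: A[i]=3<=B[j]=3 take 3, i++
i=1 j=0: A[i]=18>B[j]=3 take 3, j++
i=1 j=1: A[i]=18>B[j]=13 take 13, j++
i=1 j=2: A[i]=18<=B[j]=18 take 18, i++
i=2 j=2: A[i]=20>B[j]=18 take 18, j++
i=2 j=3: A[i]=20<=B[j]=23 take 20, i++
i=3 j=3: A[i]=27>B[j]=23 take 23, j++
i=3 j=4: A[i]=27>B[j]=25 take 25, j++
i=3 j=5: B done, take A[i]=27, i++
i=4 j=5: B done, take A[i]=34, i++

i=5, j=5, merged so far=[3, 3, 13, 18, 18, 20, 23, 25, 27, 34]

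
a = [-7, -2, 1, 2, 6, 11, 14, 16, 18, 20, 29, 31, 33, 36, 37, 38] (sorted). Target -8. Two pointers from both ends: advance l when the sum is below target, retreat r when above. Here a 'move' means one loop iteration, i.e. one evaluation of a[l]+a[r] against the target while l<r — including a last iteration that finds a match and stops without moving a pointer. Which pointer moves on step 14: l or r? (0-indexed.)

[0,15] -7+38=31 >-8 → r--
[0,14] -7+37=30 >-8 → r--
[0,13] -7+36=29 >-8 → r--
[0,12] -7+33=26 >-8 → r--
[0,11] -7+31=24 >-8 → r--
[0,10] -7+29=22 >-8 → r--
[0,9] -7+20=13 >-8 → r--
[0,8] -7+18=11 >-8 → r--
[0,7] -7+16=9 >-8 → r--
[0,6] -7+14=7 >-8 → r--
[0,5] -7+11=4 >-8 → r--
[0,4] -7+6=-1 >-8 → r--
[0,3] -7+2=-5 >-8 → r--
[0,2] -7+1=-6 >-8 → r--

r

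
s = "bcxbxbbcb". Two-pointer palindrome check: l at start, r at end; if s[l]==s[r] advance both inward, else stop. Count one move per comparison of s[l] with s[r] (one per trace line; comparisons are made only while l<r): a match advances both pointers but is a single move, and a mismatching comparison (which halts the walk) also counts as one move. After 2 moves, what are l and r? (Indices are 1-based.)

[1,9] 'b'=='b' → l++,r--
[2,8] 'c'=='c' → l++,r--

l=3, r=7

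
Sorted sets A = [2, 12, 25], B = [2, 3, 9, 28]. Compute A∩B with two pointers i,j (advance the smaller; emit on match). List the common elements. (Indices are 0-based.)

i=0 j=0: 2==2 emit, i++,j++
i=1 j=1: 12>3, j++
i=1 j=2: 12>9, j++
i=1 j=3: 12<28, i++
i=2 j=3: 25<28, i++

intersection = [2]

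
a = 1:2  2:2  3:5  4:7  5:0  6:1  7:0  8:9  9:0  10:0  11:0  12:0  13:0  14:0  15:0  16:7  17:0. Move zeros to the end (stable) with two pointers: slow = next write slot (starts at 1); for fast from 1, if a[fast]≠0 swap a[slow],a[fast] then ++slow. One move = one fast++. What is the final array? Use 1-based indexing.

[2, 2, 5, 7, 1, 9, 7, 0, 0, 0, 0, 0, 0, 0, 0, 0, 0]

slow=1 fast=1: a[fast]=2≠0 swap→a[1]=2, slow++,fast++
slow=2 fast=2: a[fast]=2≠0 swap→a[2]=2, slow++,fast++
slow=3 fast=3: a[fast]=5≠0 swap→a[3]=5, slow++,fast++
slow=4 fast=4: a[fast]=7≠0 swap→a[4]=7, slow++,fast++
slow=5 fast=5: a[fast]=0, fast++
slow=5 fast=6: a[fast]=1≠0 swap→a[5]=1, slow++,fast++
slow=6 fast=7: a[fast]=0, fast++
slow=6 fast=8: a[fast]=9≠0 swap→a[6]=9, slow++,fast++
slow=7 fast=9: a[fast]=0, fast++
slow=7 fast=10: a[fast]=0, fast++
slow=7 fast=11: a[fast]=0, fast++
slow=7 fast=12: a[fast]=0, fast++
slow=7 fast=13: a[fast]=0, fast++
slow=7 fast=14: a[fast]=0, fast++
slow=7 fast=15: a[fast]=0, fast++
slow=7 fast=16: a[fast]=7≠0 swap→a[7]=7, slow++,fast++
slow=8 fast=17: a[fast]=0, fast++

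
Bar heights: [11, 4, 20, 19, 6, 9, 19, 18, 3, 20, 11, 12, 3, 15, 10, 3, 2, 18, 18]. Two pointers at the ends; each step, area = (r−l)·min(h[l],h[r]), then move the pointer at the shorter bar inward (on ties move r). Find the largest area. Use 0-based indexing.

[0,18] min(11,18)*18=198 best=198 * → l++
[1,18] min(4,18)*17=68 best=198 → l++
[2,18] min(20,18)*16=288 best=288 * → r--
[2,17] min(20,18)*15=270 best=288 → r--
[2,16] min(20,2)*14=28 best=288 → r--
[2,15] min(20,3)*13=39 best=288 → r--
[2,14] min(20,10)*12=120 best=288 → r--
[2,13] min(20,15)*11=165 best=288 → r--
[2,12] min(20,3)*10=30 best=288 → r--
[2,11] min(20,12)*9=108 best=288 → r--
[2,10] min(20,11)*8=88 best=288 → r--
[2,9] min(20,20)*7=140 best=288 → r--
[2,8] min(20,3)*6=18 best=288 → r--
[2,7] min(20,18)*5=90 best=288 → r--
[2,6] min(20,19)*4=76 best=288 → r--
[2,5] min(20,9)*3=27 best=288 → r--
[2,4] min(20,6)*2=12 best=288 → r--
[2,3] min(20,19)*1=19 best=288 → r--

max area = 288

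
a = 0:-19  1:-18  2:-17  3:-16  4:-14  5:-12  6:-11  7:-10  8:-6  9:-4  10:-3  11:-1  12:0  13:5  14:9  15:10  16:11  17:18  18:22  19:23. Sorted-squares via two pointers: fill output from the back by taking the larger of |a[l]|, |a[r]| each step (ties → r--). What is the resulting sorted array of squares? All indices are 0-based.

[0, 1, 9, 16, 25, 36, 81, 100, 100, 121, 121, 144, 196, 256, 289, 324, 324, 361, 484, 529]

[0,19] |-19|<=|23| out[19]=529 → r--
[0,18] |-19|<=|22| out[18]=484 → r--
[0,17] |-19|>|18| out[17]=361 → l++
[1,17] |-18|<=|18| out[16]=324 → r--
[1,16] |-18|>|11| out[15]=324 → l++
[2,16] |-17|>|11| out[14]=289 → l++
[3,16] |-16|>|11| out[13]=256 → l++
[4,16] |-14|>|11| out[12]=196 → l++
[5,16] |-12|>|11| out[11]=144 → l++
[6,16] |-11|<=|11| out[10]=121 → r--
[6,15] |-11|>|10| out[9]=121 → l++
[7,15] |-10|<=|10| out[8]=100 → r--
[7,14] |-10|>|9| out[7]=100 → l++
[8,14] |-6|<=|9| out[6]=81 → r--
[8,13] |-6|>|5| out[5]=36 → l++
[9,13] |-4|<=|5| out[4]=25 → r--
[9,12] |-4|>|0| out[3]=16 → l++
[10,12] |-3|>|0| out[2]=9 → l++
[11,12] |-1|>|0| out[1]=1 → l++
[12,12] |0|<=|0| out[0]=0 → r--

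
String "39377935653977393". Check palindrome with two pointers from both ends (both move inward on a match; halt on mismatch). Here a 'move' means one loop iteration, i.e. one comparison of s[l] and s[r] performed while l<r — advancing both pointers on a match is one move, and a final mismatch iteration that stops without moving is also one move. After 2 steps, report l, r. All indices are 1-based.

l=3, r=15

l=1 r=17: '3'=='3', l++,r--
l=2 r=16: '9'=='9', l++,r--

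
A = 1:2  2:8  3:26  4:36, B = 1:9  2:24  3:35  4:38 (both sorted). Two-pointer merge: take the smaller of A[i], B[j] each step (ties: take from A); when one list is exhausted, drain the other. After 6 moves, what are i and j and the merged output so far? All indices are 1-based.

i=1 j=1: A[i]=2<=B[j]=9 take 2, i++
i=2 j=1: A[i]=8<=B[j]=9 take 8, i++
i=3 j=1: A[i]=26>B[j]=9 take 9, j++
i=3 j=2: A[i]=26>B[j]=24 take 24, j++
i=3 j=3: A[i]=26<=B[j]=35 take 26, i++
i=4 j=3: A[i]=36>B[j]=35 take 35, j++

i=4, j=4, merged so far=[2, 8, 9, 24, 26, 35]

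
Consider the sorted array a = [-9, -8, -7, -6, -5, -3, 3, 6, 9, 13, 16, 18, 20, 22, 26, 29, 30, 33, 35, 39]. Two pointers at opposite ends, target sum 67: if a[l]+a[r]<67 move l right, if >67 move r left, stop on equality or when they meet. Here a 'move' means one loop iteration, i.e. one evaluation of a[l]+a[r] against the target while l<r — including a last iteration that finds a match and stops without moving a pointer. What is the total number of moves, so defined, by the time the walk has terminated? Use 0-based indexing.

l=0 r=19: -9+39=30 <67, l++
l=1 r=19: -8+39=31 <67, l++
l=2 r=19: -7+39=32 <67, l++
l=3 r=19: -6+39=33 <67, l++
l=4 r=19: -5+39=34 <67, l++
l=5 r=19: -3+39=36 <67, l++
l=6 r=19: 3+39=42 <67, l++
l=7 r=19: 6+39=45 <67, l++
l=8 r=19: 9+39=48 <67, l++
l=9 r=19: 13+39=52 <67, l++
l=10 r=19: 16+39=55 <67, l++
l=11 r=19: 18+39=57 <67, l++
l=12 r=19: 20+39=59 <67, l++
l=13 r=19: 22+39=61 <67, l++
l=14 r=19: 26+39=65 <67, l++
l=15 r=19: 29+39=68 >67, r--
l=15 r=18: 29+35=64 <67, l++
l=16 r=18: 30+35=65 <67, l++
l=17 r=18: 33+35=68 >67, r--

19 moves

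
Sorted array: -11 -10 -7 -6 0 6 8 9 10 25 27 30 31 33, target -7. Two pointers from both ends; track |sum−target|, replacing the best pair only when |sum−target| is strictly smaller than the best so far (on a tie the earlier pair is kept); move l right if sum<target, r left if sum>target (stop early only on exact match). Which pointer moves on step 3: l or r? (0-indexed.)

r

l=0 r=13: -11+33=22 d=29 *, r--
l=0 r=12: -11+31=20 d=27 *, r--
l=0 r=11: -11+30=19 d=26 *, r--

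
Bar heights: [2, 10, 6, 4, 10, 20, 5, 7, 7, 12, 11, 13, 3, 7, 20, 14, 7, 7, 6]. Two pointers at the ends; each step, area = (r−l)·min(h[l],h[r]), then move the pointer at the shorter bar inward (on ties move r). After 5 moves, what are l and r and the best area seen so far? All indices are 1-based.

l=3, r=16, best area=140

l=1 r=19: min(2,6)*18=36 best=36 *, l++
l=2 r=19: min(10,6)*17=102 best=102 *, r--
l=2 r=18: min(10,7)*16=112 best=112 *, r--
l=2 r=17: min(10,7)*15=105 best=112, r--
l=2 r=16: min(10,14)*14=140 best=140 *, l++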